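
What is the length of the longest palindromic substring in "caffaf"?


Input: "caffaf"
Checking substrings for palindromes:
  [1:5] "affa" (len 4) => palindrome
  [3:6] "faf" (len 3) => palindrome
  [2:4] "ff" (len 2) => palindrome
Longest palindromic substring: "affa" with length 4

4


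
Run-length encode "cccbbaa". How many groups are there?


Input: cccbbaa
Scanning for consecutive runs:
  Group 1: 'c' x 3 (positions 0-2)
  Group 2: 'b' x 2 (positions 3-4)
  Group 3: 'a' x 2 (positions 5-6)
Total groups: 3

3


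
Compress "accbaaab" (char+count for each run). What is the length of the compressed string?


Input: accbaaab
Runs:
  'a' x 1 => "a1"
  'c' x 2 => "c2"
  'b' x 1 => "b1"
  'a' x 3 => "a3"
  'b' x 1 => "b1"
Compressed: "a1c2b1a3b1"
Compressed length: 10

10


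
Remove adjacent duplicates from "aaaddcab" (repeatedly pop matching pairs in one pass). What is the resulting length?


Input: aaaddcab
Stack-based adjacent duplicate removal:
  Read 'a': push. Stack: a
  Read 'a': matches stack top 'a' => pop. Stack: (empty)
  Read 'a': push. Stack: a
  Read 'd': push. Stack: ad
  Read 'd': matches stack top 'd' => pop. Stack: a
  Read 'c': push. Stack: ac
  Read 'a': push. Stack: aca
  Read 'b': push. Stack: acab
Final stack: "acab" (length 4)

4


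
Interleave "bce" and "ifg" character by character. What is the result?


Interleaving "bce" and "ifg":
  Position 0: 'b' from first, 'i' from second => "bi"
  Position 1: 'c' from first, 'f' from second => "cf"
  Position 2: 'e' from first, 'g' from second => "eg"
Result: bicfeg

bicfeg


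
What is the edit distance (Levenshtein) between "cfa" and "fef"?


Computing edit distance: "cfa" -> "fef"
DP table:
           f    e    f
      0    1    2    3
  c   1    1    2    3
  f   2    1    2    2
  a   3    2    2    3
Edit distance = dp[3][3] = 3

3


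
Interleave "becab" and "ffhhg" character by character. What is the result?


Interleaving "becab" and "ffhhg":
  Position 0: 'b' from first, 'f' from second => "bf"
  Position 1: 'e' from first, 'f' from second => "ef"
  Position 2: 'c' from first, 'h' from second => "ch"
  Position 3: 'a' from first, 'h' from second => "ah"
  Position 4: 'b' from first, 'g' from second => "bg"
Result: bfefchahbg

bfefchahbg


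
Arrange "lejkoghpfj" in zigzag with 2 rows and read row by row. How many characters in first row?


Zigzag "lejkoghpfj" into 2 rows:
Placing characters:
  'l' => row 0
  'e' => row 1
  'j' => row 0
  'k' => row 1
  'o' => row 0
  'g' => row 1
  'h' => row 0
  'p' => row 1
  'f' => row 0
  'j' => row 1
Rows:
  Row 0: "ljohf"
  Row 1: "ekgpj"
First row length: 5

5


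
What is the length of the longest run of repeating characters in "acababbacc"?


Input: "acababbacc"
Scanning for longest run:
  Position 1 ('c'): new char, reset run to 1
  Position 2 ('a'): new char, reset run to 1
  Position 3 ('b'): new char, reset run to 1
  Position 4 ('a'): new char, reset run to 1
  Position 5 ('b'): new char, reset run to 1
  Position 6 ('b'): continues run of 'b', length=2
  Position 7 ('a'): new char, reset run to 1
  Position 8 ('c'): new char, reset run to 1
  Position 9 ('c'): continues run of 'c', length=2
Longest run: 'b' with length 2

2


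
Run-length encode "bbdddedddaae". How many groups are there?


Input: bbdddedddaae
Scanning for consecutive runs:
  Group 1: 'b' x 2 (positions 0-1)
  Group 2: 'd' x 3 (positions 2-4)
  Group 3: 'e' x 1 (positions 5-5)
  Group 4: 'd' x 3 (positions 6-8)
  Group 5: 'a' x 2 (positions 9-10)
  Group 6: 'e' x 1 (positions 11-11)
Total groups: 6

6


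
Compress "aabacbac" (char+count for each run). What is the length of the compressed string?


Input: aabacbac
Runs:
  'a' x 2 => "a2"
  'b' x 1 => "b1"
  'a' x 1 => "a1"
  'c' x 1 => "c1"
  'b' x 1 => "b1"
  'a' x 1 => "a1"
  'c' x 1 => "c1"
Compressed: "a2b1a1c1b1a1c1"
Compressed length: 14

14


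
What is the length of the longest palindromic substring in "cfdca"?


Input: "cfdca"
Checking substrings for palindromes:
  No multi-char palindromic substrings found
Longest palindromic substring: "c" with length 1

1


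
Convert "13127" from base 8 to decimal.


Input: "13127" in base 8
Positional expansion:
  Digit '1' (value 1) x 8^4 = 4096
  Digit '3' (value 3) x 8^3 = 1536
  Digit '1' (value 1) x 8^2 = 64
  Digit '2' (value 2) x 8^1 = 16
  Digit '7' (value 7) x 8^0 = 7
Sum = 5719

5719


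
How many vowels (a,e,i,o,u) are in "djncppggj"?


Input: djncppggj
Checking each character:
  'd' at position 0: consonant
  'j' at position 1: consonant
  'n' at position 2: consonant
  'c' at position 3: consonant
  'p' at position 4: consonant
  'p' at position 5: consonant
  'g' at position 6: consonant
  'g' at position 7: consonant
  'j' at position 8: consonant
Total vowels: 0

0


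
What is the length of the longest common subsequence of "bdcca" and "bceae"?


LCS of "bdcca" and "bceae"
DP table:
           b    c    e    a    e
      0    0    0    0    0    0
  b   0    1    1    1    1    1
  d   0    1    1    1    1    1
  c   0    1    2    2    2    2
  c   0    1    2    2    2    2
  a   0    1    2    2    3    3
LCS length = dp[5][5] = 3

3


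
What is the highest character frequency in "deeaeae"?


Input: deeaeae
Character counts:
  'a': 2
  'd': 1
  'e': 4
Maximum frequency: 4

4


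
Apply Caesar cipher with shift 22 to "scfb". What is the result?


Caesar cipher: shift "scfb" by 22
  's' (pos 18) + 22 = pos 14 = 'o'
  'c' (pos 2) + 22 = pos 24 = 'y'
  'f' (pos 5) + 22 = pos 1 = 'b'
  'b' (pos 1) + 22 = pos 23 = 'x'
Result: oybx

oybx


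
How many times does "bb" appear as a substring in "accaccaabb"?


Searching for "bb" in "accaccaabb"
Scanning each position:
  Position 0: "ac" => no
  Position 1: "cc" => no
  Position 2: "ca" => no
  Position 3: "ac" => no
  Position 4: "cc" => no
  Position 5: "ca" => no
  Position 6: "aa" => no
  Position 7: "ab" => no
  Position 8: "bb" => MATCH
Total occurrences: 1

1


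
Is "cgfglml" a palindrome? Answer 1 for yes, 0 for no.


Input: cgfglml
Reversed: lmlgfgc
  Compare pos 0 ('c') with pos 6 ('l'): MISMATCH
  Compare pos 1 ('g') with pos 5 ('m'): MISMATCH
  Compare pos 2 ('f') with pos 4 ('l'): MISMATCH
Result: not a palindrome

0


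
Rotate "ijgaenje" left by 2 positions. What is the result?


Input: "ijgaenje", rotate left by 2
First 2 characters: "ij"
Remaining characters: "gaenje"
Concatenate remaining + first: "gaenje" + "ij" = "gaenjeij"

gaenjeij


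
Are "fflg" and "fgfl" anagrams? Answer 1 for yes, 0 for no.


Strings: "fflg", "fgfl"
Sorted first:  ffgl
Sorted second: ffgl
Sorted forms match => anagrams

1


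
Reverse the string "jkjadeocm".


Input: jkjadeocm
Reading characters right to left:
  Position 8: 'm'
  Position 7: 'c'
  Position 6: 'o'
  Position 5: 'e'
  Position 4: 'd'
  Position 3: 'a'
  Position 2: 'j'
  Position 1: 'k'
  Position 0: 'j'
Reversed: mcoedajkj

mcoedajkj


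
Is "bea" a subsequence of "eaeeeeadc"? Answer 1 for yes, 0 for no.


Check if "bea" is a subsequence of "eaeeeeadc"
Greedy scan:
  Position 0 ('e'): no match needed
  Position 1 ('a'): no match needed
  Position 2 ('e'): no match needed
  Position 3 ('e'): no match needed
  Position 4 ('e'): no match needed
  Position 5 ('e'): no match needed
  Position 6 ('a'): no match needed
  Position 7 ('d'): no match needed
  Position 8 ('c'): no match needed
Only matched 0/3 characters => not a subsequence

0


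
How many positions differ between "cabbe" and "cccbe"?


Comparing "cabbe" and "cccbe" position by position:
  Position 0: 'c' vs 'c' => same
  Position 1: 'a' vs 'c' => DIFFER
  Position 2: 'b' vs 'c' => DIFFER
  Position 3: 'b' vs 'b' => same
  Position 4: 'e' vs 'e' => same
Positions that differ: 2

2


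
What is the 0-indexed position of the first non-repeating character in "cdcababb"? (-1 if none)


Input: cdcababb
Character frequencies:
  'a': 2
  'b': 3
  'c': 2
  'd': 1
Scanning left to right for freq == 1:
  Position 0 ('c'): freq=2, skip
  Position 1 ('d'): unique! => answer = 1

1


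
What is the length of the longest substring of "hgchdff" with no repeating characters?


Input: "hgchdff"
Sliding window (track last position of each char):
  Position 0 ('h'): window [0,0] length 1 -- new best
  Position 1 ('g'): window [0,1] length 2 -- new best
  Position 2 ('c'): window [0,2] length 3 -- new best
  Position 3 ('h'): repeat (last at 0), move window start to 1
  Position 3 ('h'): window [1,3] length 3
  Position 4 ('d'): window [1,4] length 4 -- new best
  Position 5 ('f'): window [1,5] length 5 -- new best
  Position 6 ('f'): repeat (last at 5), move window start to 6
  Position 6 ('f'): window [6,6] length 1
Longest substring with no repeats: "gchdf" with length 5

5


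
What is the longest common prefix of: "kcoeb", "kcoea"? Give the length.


Words: kcoeb, kcoea
  Position 0: all 'k' => match
  Position 1: all 'c' => match
  Position 2: all 'o' => match
  Position 3: all 'e' => match
  Position 4: ('b', 'a') => mismatch, stop
LCP = "kcoe" (length 4)

4


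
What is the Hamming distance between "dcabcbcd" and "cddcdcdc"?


Comparing "dcabcbcd" and "cddcdcdc" position by position:
  Position 0: 'd' vs 'c' => differ
  Position 1: 'c' vs 'd' => differ
  Position 2: 'a' vs 'd' => differ
  Position 3: 'b' vs 'c' => differ
  Position 4: 'c' vs 'd' => differ
  Position 5: 'b' vs 'c' => differ
  Position 6: 'c' vs 'd' => differ
  Position 7: 'd' vs 'c' => differ
Total differences (Hamming distance): 8

8


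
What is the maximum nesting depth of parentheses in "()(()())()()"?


Input: "()(()())()()"
Tracking depth:
  Position 0 '(': depth becomes 1
  Position 1 ')': depth becomes 0
  Position 2 '(': depth becomes 1
  Position 3 '(': depth becomes 2
  Position 4 ')': depth becomes 1
  Position 5 '(': depth becomes 2
  Position 6 ')': depth becomes 1
  Position 7 ')': depth becomes 0
  Position 8 '(': depth becomes 1
  Position 9 ')': depth becomes 0
  Position 10 '(': depth becomes 1
  Position 11 ')': depth becomes 0
Maximum depth reached: 2

2


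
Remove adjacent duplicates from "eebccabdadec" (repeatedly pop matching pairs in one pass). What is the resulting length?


Input: eebccabdadec
Stack-based adjacent duplicate removal:
  Read 'e': push. Stack: e
  Read 'e': matches stack top 'e' => pop. Stack: (empty)
  Read 'b': push. Stack: b
  Read 'c': push. Stack: bc
  Read 'c': matches stack top 'c' => pop. Stack: b
  Read 'a': push. Stack: ba
  Read 'b': push. Stack: bab
  Read 'd': push. Stack: babd
  Read 'a': push. Stack: babda
  Read 'd': push. Stack: babdad
  Read 'e': push. Stack: babdade
  Read 'c': push. Stack: babdadec
Final stack: "babdadec" (length 8)

8


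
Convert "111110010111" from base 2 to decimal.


Input: "111110010111" in base 2
Positional expansion:
  Digit '1' (value 1) x 2^11 = 2048
  Digit '1' (value 1) x 2^10 = 1024
  Digit '1' (value 1) x 2^9 = 512
  Digit '1' (value 1) x 2^8 = 256
  Digit '1' (value 1) x 2^7 = 128
  Digit '0' (value 0) x 2^6 = 0
  Digit '0' (value 0) x 2^5 = 0
  Digit '1' (value 1) x 2^4 = 16
  Digit '0' (value 0) x 2^3 = 0
  Digit '1' (value 1) x 2^2 = 4
  Digit '1' (value 1) x 2^1 = 2
  Digit '1' (value 1) x 2^0 = 1
Sum = 3991

3991


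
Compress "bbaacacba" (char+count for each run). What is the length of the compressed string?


Input: bbaacacba
Runs:
  'b' x 2 => "b2"
  'a' x 2 => "a2"
  'c' x 1 => "c1"
  'a' x 1 => "a1"
  'c' x 1 => "c1"
  'b' x 1 => "b1"
  'a' x 1 => "a1"
Compressed: "b2a2c1a1c1b1a1"
Compressed length: 14

14


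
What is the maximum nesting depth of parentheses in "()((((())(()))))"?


Input: "()((((())(()))))"
Tracking depth:
  Position 0 '(': depth becomes 1
  Position 1 ')': depth becomes 0
  Position 2 '(': depth becomes 1
  Position 3 '(': depth becomes 2
  Position 4 '(': depth becomes 3
  Position 5 '(': depth becomes 4
  Position 6 '(': depth becomes 5
  Position 7 ')': depth becomes 4
  Position 8 ')': depth becomes 3
  Position 9 '(': depth becomes 4
  Position 10 '(': depth becomes 5
  Position 11 ')': depth becomes 4
  Position 12 ')': depth becomes 3
  Position 13 ')': depth becomes 2
  Position 14 ')': depth becomes 1
  Position 15 ')': depth becomes 0
Maximum depth reached: 5

5


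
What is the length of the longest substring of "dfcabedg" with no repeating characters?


Input: "dfcabedg"
Sliding window (track last position of each char):
  Position 0 ('d'): window [0,0] length 1 -- new best
  Position 1 ('f'): window [0,1] length 2 -- new best
  Position 2 ('c'): window [0,2] length 3 -- new best
  Position 3 ('a'): window [0,3] length 4 -- new best
  Position 4 ('b'): window [0,4] length 5 -- new best
  Position 5 ('e'): window [0,5] length 6 -- new best
  Position 6 ('d'): repeat (last at 0), move window start to 1
  Position 6 ('d'): window [1,6] length 6
  Position 7 ('g'): window [1,7] length 7 -- new best
Longest substring with no repeats: "fcabedg" with length 7

7


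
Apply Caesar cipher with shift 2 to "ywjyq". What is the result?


Caesar cipher: shift "ywjyq" by 2
  'y' (pos 24) + 2 = pos 0 = 'a'
  'w' (pos 22) + 2 = pos 24 = 'y'
  'j' (pos 9) + 2 = pos 11 = 'l'
  'y' (pos 24) + 2 = pos 0 = 'a'
  'q' (pos 16) + 2 = pos 18 = 's'
Result: aylas

aylas


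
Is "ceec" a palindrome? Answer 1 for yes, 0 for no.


Input: ceec
Reversed: ceec
  Compare pos 0 ('c') with pos 3 ('c'): match
  Compare pos 1 ('e') with pos 2 ('e'): match
Result: palindrome

1


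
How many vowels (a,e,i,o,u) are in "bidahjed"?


Input: bidahjed
Checking each character:
  'b' at position 0: consonant
  'i' at position 1: vowel (running total: 1)
  'd' at position 2: consonant
  'a' at position 3: vowel (running total: 2)
  'h' at position 4: consonant
  'j' at position 5: consonant
  'e' at position 6: vowel (running total: 3)
  'd' at position 7: consonant
Total vowels: 3

3


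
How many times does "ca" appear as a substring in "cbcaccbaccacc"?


Searching for "ca" in "cbcaccbaccacc"
Scanning each position:
  Position 0: "cb" => no
  Position 1: "bc" => no
  Position 2: "ca" => MATCH
  Position 3: "ac" => no
  Position 4: "cc" => no
  Position 5: "cb" => no
  Position 6: "ba" => no
  Position 7: "ac" => no
  Position 8: "cc" => no
  Position 9: "ca" => MATCH
  Position 10: "ac" => no
  Position 11: "cc" => no
Total occurrences: 2

2


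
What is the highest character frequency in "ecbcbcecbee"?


Input: ecbcbcecbee
Character counts:
  'b': 3
  'c': 4
  'e': 4
Maximum frequency: 4

4


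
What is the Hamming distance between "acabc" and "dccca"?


Comparing "acabc" and "dccca" position by position:
  Position 0: 'a' vs 'd' => differ
  Position 1: 'c' vs 'c' => same
  Position 2: 'a' vs 'c' => differ
  Position 3: 'b' vs 'c' => differ
  Position 4: 'c' vs 'a' => differ
Total differences (Hamming distance): 4

4


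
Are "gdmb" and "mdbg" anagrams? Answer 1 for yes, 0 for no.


Strings: "gdmb", "mdbg"
Sorted first:  bdgm
Sorted second: bdgm
Sorted forms match => anagrams

1


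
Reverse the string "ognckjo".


Input: ognckjo
Reading characters right to left:
  Position 6: 'o'
  Position 5: 'j'
  Position 4: 'k'
  Position 3: 'c'
  Position 2: 'n'
  Position 1: 'g'
  Position 0: 'o'
Reversed: ojkcngo

ojkcngo


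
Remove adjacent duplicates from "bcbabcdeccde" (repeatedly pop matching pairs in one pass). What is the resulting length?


Input: bcbabcdeccde
Stack-based adjacent duplicate removal:
  Read 'b': push. Stack: b
  Read 'c': push. Stack: bc
  Read 'b': push. Stack: bcb
  Read 'a': push. Stack: bcba
  Read 'b': push. Stack: bcbab
  Read 'c': push. Stack: bcbabc
  Read 'd': push. Stack: bcbabcd
  Read 'e': push. Stack: bcbabcde
  Read 'c': push. Stack: bcbabcdec
  Read 'c': matches stack top 'c' => pop. Stack: bcbabcde
  Read 'd': push. Stack: bcbabcded
  Read 'e': push. Stack: bcbabcdede
Final stack: "bcbabcdede" (length 10)

10


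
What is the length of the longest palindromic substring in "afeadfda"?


Input: "afeadfda"
Checking substrings for palindromes:
  [3:8] "adfda" (len 5) => palindrome
  [4:7] "dfd" (len 3) => palindrome
Longest palindromic substring: "adfda" with length 5

5


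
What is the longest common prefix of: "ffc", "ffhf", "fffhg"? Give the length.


Words: ffc, ffhf, fffhg
  Position 0: all 'f' => match
  Position 1: all 'f' => match
  Position 2: ('c', 'h', 'f') => mismatch, stop
LCP = "ff" (length 2)

2


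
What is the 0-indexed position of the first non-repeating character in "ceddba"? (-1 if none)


Input: ceddba
Character frequencies:
  'a': 1
  'b': 1
  'c': 1
  'd': 2
  'e': 1
Scanning left to right for freq == 1:
  Position 0 ('c'): unique! => answer = 0

0


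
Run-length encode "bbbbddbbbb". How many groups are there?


Input: bbbbddbbbb
Scanning for consecutive runs:
  Group 1: 'b' x 4 (positions 0-3)
  Group 2: 'd' x 2 (positions 4-5)
  Group 3: 'b' x 4 (positions 6-9)
Total groups: 3

3


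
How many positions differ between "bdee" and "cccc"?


Comparing "bdee" and "cccc" position by position:
  Position 0: 'b' vs 'c' => DIFFER
  Position 1: 'd' vs 'c' => DIFFER
  Position 2: 'e' vs 'c' => DIFFER
  Position 3: 'e' vs 'c' => DIFFER
Positions that differ: 4

4


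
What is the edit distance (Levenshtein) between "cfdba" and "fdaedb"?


Computing edit distance: "cfdba" -> "fdaedb"
DP table:
           f    d    a    e    d    b
      0    1    2    3    4    5    6
  c   1    1    2    3    4    5    6
  f   2    1    2    3    4    5    6
  d   3    2    1    2    3    4    5
  b   4    3    2    2    3    4    4
  a   5    4    3    2    3    4    5
Edit distance = dp[5][6] = 5

5


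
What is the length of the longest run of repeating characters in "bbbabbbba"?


Input: "bbbabbbba"
Scanning for longest run:
  Position 1 ('b'): continues run of 'b', length=2
  Position 2 ('b'): continues run of 'b', length=3
  Position 3 ('a'): new char, reset run to 1
  Position 4 ('b'): new char, reset run to 1
  Position 5 ('b'): continues run of 'b', length=2
  Position 6 ('b'): continues run of 'b', length=3
  Position 7 ('b'): continues run of 'b', length=4
  Position 8 ('a'): new char, reset run to 1
Longest run: 'b' with length 4

4


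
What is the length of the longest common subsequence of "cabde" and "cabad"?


LCS of "cabde" and "cabad"
DP table:
           c    a    b    a    d
      0    0    0    0    0    0
  c   0    1    1    1    1    1
  a   0    1    2    2    2    2
  b   0    1    2    3    3    3
  d   0    1    2    3    3    4
  e   0    1    2    3    3    4
LCS length = dp[5][5] = 4

4


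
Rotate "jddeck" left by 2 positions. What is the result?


Input: "jddeck", rotate left by 2
First 2 characters: "jd"
Remaining characters: "deck"
Concatenate remaining + first: "deck" + "jd" = "deckjd"

deckjd


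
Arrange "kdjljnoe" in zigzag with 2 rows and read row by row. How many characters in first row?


Zigzag "kdjljnoe" into 2 rows:
Placing characters:
  'k' => row 0
  'd' => row 1
  'j' => row 0
  'l' => row 1
  'j' => row 0
  'n' => row 1
  'o' => row 0
  'e' => row 1
Rows:
  Row 0: "kjjo"
  Row 1: "dlne"
First row length: 4

4


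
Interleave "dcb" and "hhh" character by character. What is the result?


Interleaving "dcb" and "hhh":
  Position 0: 'd' from first, 'h' from second => "dh"
  Position 1: 'c' from first, 'h' from second => "ch"
  Position 2: 'b' from first, 'h' from second => "bh"
Result: dhchbh

dhchbh


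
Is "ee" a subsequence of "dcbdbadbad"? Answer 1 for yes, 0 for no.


Check if "ee" is a subsequence of "dcbdbadbad"
Greedy scan:
  Position 0 ('d'): no match needed
  Position 1 ('c'): no match needed
  Position 2 ('b'): no match needed
  Position 3 ('d'): no match needed
  Position 4 ('b'): no match needed
  Position 5 ('a'): no match needed
  Position 6 ('d'): no match needed
  Position 7 ('b'): no match needed
  Position 8 ('a'): no match needed
  Position 9 ('d'): no match needed
Only matched 0/2 characters => not a subsequence

0


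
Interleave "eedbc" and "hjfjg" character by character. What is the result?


Interleaving "eedbc" and "hjfjg":
  Position 0: 'e' from first, 'h' from second => "eh"
  Position 1: 'e' from first, 'j' from second => "ej"
  Position 2: 'd' from first, 'f' from second => "df"
  Position 3: 'b' from first, 'j' from second => "bj"
  Position 4: 'c' from first, 'g' from second => "cg"
Result: ehejdfbjcg

ehejdfbjcg


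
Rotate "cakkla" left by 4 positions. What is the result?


Input: "cakkla", rotate left by 4
First 4 characters: "cakk"
Remaining characters: "la"
Concatenate remaining + first: "la" + "cakk" = "lacakk"

lacakk


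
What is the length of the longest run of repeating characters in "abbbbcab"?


Input: "abbbbcab"
Scanning for longest run:
  Position 1 ('b'): new char, reset run to 1
  Position 2 ('b'): continues run of 'b', length=2
  Position 3 ('b'): continues run of 'b', length=3
  Position 4 ('b'): continues run of 'b', length=4
  Position 5 ('c'): new char, reset run to 1
  Position 6 ('a'): new char, reset run to 1
  Position 7 ('b'): new char, reset run to 1
Longest run: 'b' with length 4

4


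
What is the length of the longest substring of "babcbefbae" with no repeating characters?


Input: "babcbefbae"
Sliding window (track last position of each char):
  Position 0 ('b'): window [0,0] length 1 -- new best
  Position 1 ('a'): window [0,1] length 2 -- new best
  Position 2 ('b'): repeat (last at 0), move window start to 1
  Position 2 ('b'): window [1,2] length 2
  Position 3 ('c'): window [1,3] length 3 -- new best
  Position 4 ('b'): repeat (last at 2), move window start to 3
  Position 4 ('b'): window [3,4] length 2
  Position 5 ('e'): window [3,5] length 3
  Position 6 ('f'): window [3,6] length 4 -- new best
  Position 7 ('b'): repeat (last at 4), move window start to 5
  Position 7 ('b'): window [5,7] length 3
  Position 8 ('a'): window [5,8] length 4
  Position 9 ('e'): repeat (last at 5), move window start to 6
  Position 9 ('e'): window [6,9] length 4
Longest substring with no repeats: "cbef" with length 4

4


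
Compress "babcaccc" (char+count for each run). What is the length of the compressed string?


Input: babcaccc
Runs:
  'b' x 1 => "b1"
  'a' x 1 => "a1"
  'b' x 1 => "b1"
  'c' x 1 => "c1"
  'a' x 1 => "a1"
  'c' x 3 => "c3"
Compressed: "b1a1b1c1a1c3"
Compressed length: 12

12


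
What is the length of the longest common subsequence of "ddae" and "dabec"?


LCS of "ddae" and "dabec"
DP table:
           d    a    b    e    c
      0    0    0    0    0    0
  d   0    1    1    1    1    1
  d   0    1    1    1    1    1
  a   0    1    2    2    2    2
  e   0    1    2    2    3    3
LCS length = dp[4][5] = 3

3


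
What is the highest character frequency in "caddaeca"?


Input: caddaeca
Character counts:
  'a': 3
  'c': 2
  'd': 2
  'e': 1
Maximum frequency: 3

3


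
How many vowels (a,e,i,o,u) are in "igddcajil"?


Input: igddcajil
Checking each character:
  'i' at position 0: vowel (running total: 1)
  'g' at position 1: consonant
  'd' at position 2: consonant
  'd' at position 3: consonant
  'c' at position 4: consonant
  'a' at position 5: vowel (running total: 2)
  'j' at position 6: consonant
  'i' at position 7: vowel (running total: 3)
  'l' at position 8: consonant
Total vowels: 3

3


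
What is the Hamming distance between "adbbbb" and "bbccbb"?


Comparing "adbbbb" and "bbccbb" position by position:
  Position 0: 'a' vs 'b' => differ
  Position 1: 'd' vs 'b' => differ
  Position 2: 'b' vs 'c' => differ
  Position 3: 'b' vs 'c' => differ
  Position 4: 'b' vs 'b' => same
  Position 5: 'b' vs 'b' => same
Total differences (Hamming distance): 4

4


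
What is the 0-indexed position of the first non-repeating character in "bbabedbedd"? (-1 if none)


Input: bbabedbedd
Character frequencies:
  'a': 1
  'b': 4
  'd': 3
  'e': 2
Scanning left to right for freq == 1:
  Position 0 ('b'): freq=4, skip
  Position 1 ('b'): freq=4, skip
  Position 2 ('a'): unique! => answer = 2

2


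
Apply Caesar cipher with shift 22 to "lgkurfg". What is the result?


Caesar cipher: shift "lgkurfg" by 22
  'l' (pos 11) + 22 = pos 7 = 'h'
  'g' (pos 6) + 22 = pos 2 = 'c'
  'k' (pos 10) + 22 = pos 6 = 'g'
  'u' (pos 20) + 22 = pos 16 = 'q'
  'r' (pos 17) + 22 = pos 13 = 'n'
  'f' (pos 5) + 22 = pos 1 = 'b'
  'g' (pos 6) + 22 = pos 2 = 'c'
Result: hcgqnbc

hcgqnbc


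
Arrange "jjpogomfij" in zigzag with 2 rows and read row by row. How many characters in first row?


Zigzag "jjpogomfij" into 2 rows:
Placing characters:
  'j' => row 0
  'j' => row 1
  'p' => row 0
  'o' => row 1
  'g' => row 0
  'o' => row 1
  'm' => row 0
  'f' => row 1
  'i' => row 0
  'j' => row 1
Rows:
  Row 0: "jpgmi"
  Row 1: "joofj"
First row length: 5

5


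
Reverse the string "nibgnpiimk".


Input: nibgnpiimk
Reading characters right to left:
  Position 9: 'k'
  Position 8: 'm'
  Position 7: 'i'
  Position 6: 'i'
  Position 5: 'p'
  Position 4: 'n'
  Position 3: 'g'
  Position 2: 'b'
  Position 1: 'i'
  Position 0: 'n'
Reversed: kmiipngbin

kmiipngbin


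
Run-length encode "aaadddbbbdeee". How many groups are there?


Input: aaadddbbbdeee
Scanning for consecutive runs:
  Group 1: 'a' x 3 (positions 0-2)
  Group 2: 'd' x 3 (positions 3-5)
  Group 3: 'b' x 3 (positions 6-8)
  Group 4: 'd' x 1 (positions 9-9)
  Group 5: 'e' x 3 (positions 10-12)
Total groups: 5

5


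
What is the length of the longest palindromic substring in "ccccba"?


Input: "ccccba"
Checking substrings for palindromes:
  [0:4] "cccc" (len 4) => palindrome
  [0:3] "ccc" (len 3) => palindrome
  [1:4] "ccc" (len 3) => palindrome
  [0:2] "cc" (len 2) => palindrome
  [1:3] "cc" (len 2) => palindrome
  [2:4] "cc" (len 2) => palindrome
Longest palindromic substring: "cccc" with length 4

4


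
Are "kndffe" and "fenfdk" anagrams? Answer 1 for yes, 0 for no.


Strings: "kndffe", "fenfdk"
Sorted first:  deffkn
Sorted second: deffkn
Sorted forms match => anagrams

1


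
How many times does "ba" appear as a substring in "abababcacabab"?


Searching for "ba" in "abababcacabab"
Scanning each position:
  Position 0: "ab" => no
  Position 1: "ba" => MATCH
  Position 2: "ab" => no
  Position 3: "ba" => MATCH
  Position 4: "ab" => no
  Position 5: "bc" => no
  Position 6: "ca" => no
  Position 7: "ac" => no
  Position 8: "ca" => no
  Position 9: "ab" => no
  Position 10: "ba" => MATCH
  Position 11: "ab" => no
Total occurrences: 3

3


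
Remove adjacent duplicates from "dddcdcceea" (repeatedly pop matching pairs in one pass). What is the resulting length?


Input: dddcdcceea
Stack-based adjacent duplicate removal:
  Read 'd': push. Stack: d
  Read 'd': matches stack top 'd' => pop. Stack: (empty)
  Read 'd': push. Stack: d
  Read 'c': push. Stack: dc
  Read 'd': push. Stack: dcd
  Read 'c': push. Stack: dcdc
  Read 'c': matches stack top 'c' => pop. Stack: dcd
  Read 'e': push. Stack: dcde
  Read 'e': matches stack top 'e' => pop. Stack: dcd
  Read 'a': push. Stack: dcda
Final stack: "dcda" (length 4)

4


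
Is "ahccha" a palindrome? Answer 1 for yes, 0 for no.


Input: ahccha
Reversed: ahccha
  Compare pos 0 ('a') with pos 5 ('a'): match
  Compare pos 1 ('h') with pos 4 ('h'): match
  Compare pos 2 ('c') with pos 3 ('c'): match
Result: palindrome

1


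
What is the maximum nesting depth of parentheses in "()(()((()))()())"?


Input: "()(()((()))()())"
Tracking depth:
  Position 0 '(': depth becomes 1
  Position 1 ')': depth becomes 0
  Position 2 '(': depth becomes 1
  Position 3 '(': depth becomes 2
  Position 4 ')': depth becomes 1
  Position 5 '(': depth becomes 2
  Position 6 '(': depth becomes 3
  Position 7 '(': depth becomes 4
  Position 8 ')': depth becomes 3
  Position 9 ')': depth becomes 2
  Position 10 ')': depth becomes 1
  Position 11 '(': depth becomes 2
  Position 12 ')': depth becomes 1
  Position 13 '(': depth becomes 2
  Position 14 ')': depth becomes 1
  Position 15 ')': depth becomes 0
Maximum depth reached: 4

4


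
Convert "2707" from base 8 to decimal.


Input: "2707" in base 8
Positional expansion:
  Digit '2' (value 2) x 8^3 = 1024
  Digit '7' (value 7) x 8^2 = 448
  Digit '0' (value 0) x 8^1 = 0
  Digit '7' (value 7) x 8^0 = 7
Sum = 1479

1479


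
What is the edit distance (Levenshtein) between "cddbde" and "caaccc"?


Computing edit distance: "cddbde" -> "caaccc"
DP table:
           c    a    a    c    c    c
      0    1    2    3    4    5    6
  c   1    0    1    2    3    4    5
  d   2    1    1    2    3    4    5
  d   3    2    2    2    3    4    5
  b   4    3    3    3    3    4    5
  d   5    4    4    4    4    4    5
  e   6    5    5    5    5    5    5
Edit distance = dp[6][6] = 5

5


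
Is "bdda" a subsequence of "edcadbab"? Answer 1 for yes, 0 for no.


Check if "bdda" is a subsequence of "edcadbab"
Greedy scan:
  Position 0 ('e'): no match needed
  Position 1 ('d'): no match needed
  Position 2 ('c'): no match needed
  Position 3 ('a'): no match needed
  Position 4 ('d'): no match needed
  Position 5 ('b'): matches sub[0] = 'b'
  Position 6 ('a'): no match needed
  Position 7 ('b'): no match needed
Only matched 1/4 characters => not a subsequence

0


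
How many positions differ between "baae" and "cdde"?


Comparing "baae" and "cdde" position by position:
  Position 0: 'b' vs 'c' => DIFFER
  Position 1: 'a' vs 'd' => DIFFER
  Position 2: 'a' vs 'd' => DIFFER
  Position 3: 'e' vs 'e' => same
Positions that differ: 3

3


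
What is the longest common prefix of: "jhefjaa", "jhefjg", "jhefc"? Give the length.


Words: jhefjaa, jhefjg, jhefc
  Position 0: all 'j' => match
  Position 1: all 'h' => match
  Position 2: all 'e' => match
  Position 3: all 'f' => match
  Position 4: ('j', 'j', 'c') => mismatch, stop
LCP = "jhef" (length 4)

4


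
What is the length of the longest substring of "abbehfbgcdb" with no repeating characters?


Input: "abbehfbgcdb"
Sliding window (track last position of each char):
  Position 0 ('a'): window [0,0] length 1 -- new best
  Position 1 ('b'): window [0,1] length 2 -- new best
  Position 2 ('b'): repeat (last at 1), move window start to 2
  Position 2 ('b'): window [2,2] length 1
  Position 3 ('e'): window [2,3] length 2
  Position 4 ('h'): window [2,4] length 3 -- new best
  Position 5 ('f'): window [2,5] length 4 -- new best
  Position 6 ('b'): repeat (last at 2), move window start to 3
  Position 6 ('b'): window [3,6] length 4
  Position 7 ('g'): window [3,7] length 5 -- new best
  Position 8 ('c'): window [3,8] length 6 -- new best
  Position 9 ('d'): window [3,9] length 7 -- new best
  Position 10 ('b'): repeat (last at 6), move window start to 7
  Position 10 ('b'): window [7,10] length 4
Longest substring with no repeats: "ehfbgcd" with length 7

7


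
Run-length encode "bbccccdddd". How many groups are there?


Input: bbccccdddd
Scanning for consecutive runs:
  Group 1: 'b' x 2 (positions 0-1)
  Group 2: 'c' x 4 (positions 2-5)
  Group 3: 'd' x 4 (positions 6-9)
Total groups: 3

3


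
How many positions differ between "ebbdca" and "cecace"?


Comparing "ebbdca" and "cecace" position by position:
  Position 0: 'e' vs 'c' => DIFFER
  Position 1: 'b' vs 'e' => DIFFER
  Position 2: 'b' vs 'c' => DIFFER
  Position 3: 'd' vs 'a' => DIFFER
  Position 4: 'c' vs 'c' => same
  Position 5: 'a' vs 'e' => DIFFER
Positions that differ: 5

5


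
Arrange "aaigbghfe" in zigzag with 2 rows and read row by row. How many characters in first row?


Zigzag "aaigbghfe" into 2 rows:
Placing characters:
  'a' => row 0
  'a' => row 1
  'i' => row 0
  'g' => row 1
  'b' => row 0
  'g' => row 1
  'h' => row 0
  'f' => row 1
  'e' => row 0
Rows:
  Row 0: "aibhe"
  Row 1: "aggf"
First row length: 5

5


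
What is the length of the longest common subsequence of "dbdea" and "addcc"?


LCS of "dbdea" and "addcc"
DP table:
           a    d    d    c    c
      0    0    0    0    0    0
  d   0    0    1    1    1    1
  b   0    0    1    1    1    1
  d   0    0    1    2    2    2
  e   0    0    1    2    2    2
  a   0    1    1    2    2    2
LCS length = dp[5][5] = 2

2


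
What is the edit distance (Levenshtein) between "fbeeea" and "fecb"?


Computing edit distance: "fbeeea" -> "fecb"
DP table:
           f    e    c    b
      0    1    2    3    4
  f   1    0    1    2    3
  b   2    1    1    2    2
  e   3    2    1    2    3
  e   4    3    2    2    3
  e   5    4    3    3    3
  a   6    5    4    4    4
Edit distance = dp[6][4] = 4

4


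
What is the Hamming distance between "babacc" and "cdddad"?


Comparing "babacc" and "cdddad" position by position:
  Position 0: 'b' vs 'c' => differ
  Position 1: 'a' vs 'd' => differ
  Position 2: 'b' vs 'd' => differ
  Position 3: 'a' vs 'd' => differ
  Position 4: 'c' vs 'a' => differ
  Position 5: 'c' vs 'd' => differ
Total differences (Hamming distance): 6

6


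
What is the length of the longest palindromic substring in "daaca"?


Input: "daaca"
Checking substrings for palindromes:
  [2:5] "aca" (len 3) => palindrome
  [1:3] "aa" (len 2) => palindrome
Longest palindromic substring: "aca" with length 3

3


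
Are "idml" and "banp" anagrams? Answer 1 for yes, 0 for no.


Strings: "idml", "banp"
Sorted first:  dilm
Sorted second: abnp
Differ at position 0: 'd' vs 'a' => not anagrams

0


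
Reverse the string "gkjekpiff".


Input: gkjekpiff
Reading characters right to left:
  Position 8: 'f'
  Position 7: 'f'
  Position 6: 'i'
  Position 5: 'p'
  Position 4: 'k'
  Position 3: 'e'
  Position 2: 'j'
  Position 1: 'k'
  Position 0: 'g'
Reversed: ffipkejkg

ffipkejkg


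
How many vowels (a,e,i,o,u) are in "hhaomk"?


Input: hhaomk
Checking each character:
  'h' at position 0: consonant
  'h' at position 1: consonant
  'a' at position 2: vowel (running total: 1)
  'o' at position 3: vowel (running total: 2)
  'm' at position 4: consonant
  'k' at position 5: consonant
Total vowels: 2

2


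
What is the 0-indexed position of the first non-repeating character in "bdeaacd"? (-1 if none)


Input: bdeaacd
Character frequencies:
  'a': 2
  'b': 1
  'c': 1
  'd': 2
  'e': 1
Scanning left to right for freq == 1:
  Position 0 ('b'): unique! => answer = 0

0


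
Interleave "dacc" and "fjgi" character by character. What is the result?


Interleaving "dacc" and "fjgi":
  Position 0: 'd' from first, 'f' from second => "df"
  Position 1: 'a' from first, 'j' from second => "aj"
  Position 2: 'c' from first, 'g' from second => "cg"
  Position 3: 'c' from first, 'i' from second => "ci"
Result: dfajcgci

dfajcgci


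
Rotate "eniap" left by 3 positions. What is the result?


Input: "eniap", rotate left by 3
First 3 characters: "eni"
Remaining characters: "ap"
Concatenate remaining + first: "ap" + "eni" = "apeni"

apeni


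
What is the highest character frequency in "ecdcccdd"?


Input: ecdcccdd
Character counts:
  'c': 4
  'd': 3
  'e': 1
Maximum frequency: 4

4


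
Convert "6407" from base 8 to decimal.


Input: "6407" in base 8
Positional expansion:
  Digit '6' (value 6) x 8^3 = 3072
  Digit '4' (value 4) x 8^2 = 256
  Digit '0' (value 0) x 8^1 = 0
  Digit '7' (value 7) x 8^0 = 7
Sum = 3335

3335


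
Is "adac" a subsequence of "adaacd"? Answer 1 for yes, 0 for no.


Check if "adac" is a subsequence of "adaacd"
Greedy scan:
  Position 0 ('a'): matches sub[0] = 'a'
  Position 1 ('d'): matches sub[1] = 'd'
  Position 2 ('a'): matches sub[2] = 'a'
  Position 3 ('a'): no match needed
  Position 4 ('c'): matches sub[3] = 'c'
  Position 5 ('d'): no match needed
All 4 characters matched => is a subsequence

1


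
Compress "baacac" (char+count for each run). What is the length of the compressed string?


Input: baacac
Runs:
  'b' x 1 => "b1"
  'a' x 2 => "a2"
  'c' x 1 => "c1"
  'a' x 1 => "a1"
  'c' x 1 => "c1"
Compressed: "b1a2c1a1c1"
Compressed length: 10

10


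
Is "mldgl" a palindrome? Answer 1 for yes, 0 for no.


Input: mldgl
Reversed: lgdlm
  Compare pos 0 ('m') with pos 4 ('l'): MISMATCH
  Compare pos 1 ('l') with pos 3 ('g'): MISMATCH
Result: not a palindrome

0


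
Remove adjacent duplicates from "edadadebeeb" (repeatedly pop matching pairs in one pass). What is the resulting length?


Input: edadadebeeb
Stack-based adjacent duplicate removal:
  Read 'e': push. Stack: e
  Read 'd': push. Stack: ed
  Read 'a': push. Stack: eda
  Read 'd': push. Stack: edad
  Read 'a': push. Stack: edada
  Read 'd': push. Stack: edadad
  Read 'e': push. Stack: edadade
  Read 'b': push. Stack: edadadeb
  Read 'e': push. Stack: edadadebe
  Read 'e': matches stack top 'e' => pop. Stack: edadadeb
  Read 'b': matches stack top 'b' => pop. Stack: edadade
Final stack: "edadade" (length 7)

7


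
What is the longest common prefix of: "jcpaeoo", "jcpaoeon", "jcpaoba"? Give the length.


Words: jcpaeoo, jcpaoeon, jcpaoba
  Position 0: all 'j' => match
  Position 1: all 'c' => match
  Position 2: all 'p' => match
  Position 3: all 'a' => match
  Position 4: ('e', 'o', 'o') => mismatch, stop
LCP = "jcpa" (length 4)

4


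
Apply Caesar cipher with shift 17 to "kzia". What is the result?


Caesar cipher: shift "kzia" by 17
  'k' (pos 10) + 17 = pos 1 = 'b'
  'z' (pos 25) + 17 = pos 16 = 'q'
  'i' (pos 8) + 17 = pos 25 = 'z'
  'a' (pos 0) + 17 = pos 17 = 'r'
Result: bqzr

bqzr


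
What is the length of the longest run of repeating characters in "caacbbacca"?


Input: "caacbbacca"
Scanning for longest run:
  Position 1 ('a'): new char, reset run to 1
  Position 2 ('a'): continues run of 'a', length=2
  Position 3 ('c'): new char, reset run to 1
  Position 4 ('b'): new char, reset run to 1
  Position 5 ('b'): continues run of 'b', length=2
  Position 6 ('a'): new char, reset run to 1
  Position 7 ('c'): new char, reset run to 1
  Position 8 ('c'): continues run of 'c', length=2
  Position 9 ('a'): new char, reset run to 1
Longest run: 'a' with length 2

2


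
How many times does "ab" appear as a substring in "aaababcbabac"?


Searching for "ab" in "aaababcbabac"
Scanning each position:
  Position 0: "aa" => no
  Position 1: "aa" => no
  Position 2: "ab" => MATCH
  Position 3: "ba" => no
  Position 4: "ab" => MATCH
  Position 5: "bc" => no
  Position 6: "cb" => no
  Position 7: "ba" => no
  Position 8: "ab" => MATCH
  Position 9: "ba" => no
  Position 10: "ac" => no
Total occurrences: 3

3


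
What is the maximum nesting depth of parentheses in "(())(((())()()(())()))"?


Input: "(())(((())()()(())()))"
Tracking depth:
  Position 0 '(': depth becomes 1
  Position 1 '(': depth becomes 2
  Position 2 ')': depth becomes 1
  Position 3 ')': depth becomes 0
  Position 4 '(': depth becomes 1
  Position 5 '(': depth becomes 2
  Position 6 '(': depth becomes 3
  Position 7 '(': depth becomes 4
  Position 8 ')': depth becomes 3
  Position 9 ')': depth becomes 2
  Position 10 '(': depth becomes 3
  Position 11 ')': depth becomes 2
  Position 12 '(': depth becomes 3
  Position 13 ')': depth becomes 2
  Position 14 '(': depth becomes 3
  Position 15 '(': depth becomes 4
  Position 16 ')': depth becomes 3
  Position 17 ')': depth becomes 2
  Position 18 '(': depth becomes 3
  Position 19 ')': depth becomes 2
  Position 20 ')': depth becomes 1
  Position 21 ')': depth becomes 0
Maximum depth reached: 4

4


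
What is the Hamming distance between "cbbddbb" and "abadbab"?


Comparing "cbbddbb" and "abadbab" position by position:
  Position 0: 'c' vs 'a' => differ
  Position 1: 'b' vs 'b' => same
  Position 2: 'b' vs 'a' => differ
  Position 3: 'd' vs 'd' => same
  Position 4: 'd' vs 'b' => differ
  Position 5: 'b' vs 'a' => differ
  Position 6: 'b' vs 'b' => same
Total differences (Hamming distance): 4

4


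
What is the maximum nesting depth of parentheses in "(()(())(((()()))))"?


Input: "(()(())(((()()))))"
Tracking depth:
  Position 0 '(': depth becomes 1
  Position 1 '(': depth becomes 2
  Position 2 ')': depth becomes 1
  Position 3 '(': depth becomes 2
  Position 4 '(': depth becomes 3
  Position 5 ')': depth becomes 2
  Position 6 ')': depth becomes 1
  Position 7 '(': depth becomes 2
  Position 8 '(': depth becomes 3
  Position 9 '(': depth becomes 4
  Position 10 '(': depth becomes 5
  Position 11 ')': depth becomes 4
  Position 12 '(': depth becomes 5
  Position 13 ')': depth becomes 4
  Position 14 ')': depth becomes 3
  Position 15 ')': depth becomes 2
  Position 16 ')': depth becomes 1
  Position 17 ')': depth becomes 0
Maximum depth reached: 5

5
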